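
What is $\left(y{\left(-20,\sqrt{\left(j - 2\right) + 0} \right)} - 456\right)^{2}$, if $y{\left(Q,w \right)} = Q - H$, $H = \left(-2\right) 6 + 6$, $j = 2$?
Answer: $220900$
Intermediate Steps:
$H = -6$ ($H = -12 + 6 = -6$)
$y{\left(Q,w \right)} = 6 + Q$ ($y{\left(Q,w \right)} = Q - -6 = Q + 6 = 6 + Q$)
$\left(y{\left(-20,\sqrt{\left(j - 2\right) + 0} \right)} - 456\right)^{2} = \left(\left(6 - 20\right) - 456\right)^{2} = \left(-14 - 456\right)^{2} = \left(-470\right)^{2} = 220900$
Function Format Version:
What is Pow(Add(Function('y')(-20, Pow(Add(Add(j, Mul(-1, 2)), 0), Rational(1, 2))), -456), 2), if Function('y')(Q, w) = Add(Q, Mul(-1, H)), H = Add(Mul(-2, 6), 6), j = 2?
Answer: 220900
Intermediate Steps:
H = -6 (H = Add(-12, 6) = -6)
Function('y')(Q, w) = Add(6, Q) (Function('y')(Q, w) = Add(Q, Mul(-1, -6)) = Add(Q, 6) = Add(6, Q))
Pow(Add(Function('y')(-20, Pow(Add(Add(j, Mul(-1, 2)), 0), Rational(1, 2))), -456), 2) = Pow(Add(Add(6, -20), -456), 2) = Pow(Add(-14, -456), 2) = Pow(-470, 2) = 220900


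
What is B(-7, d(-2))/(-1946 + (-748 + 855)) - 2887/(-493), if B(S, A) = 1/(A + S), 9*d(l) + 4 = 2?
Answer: 115033994/19643585 ≈ 5.8561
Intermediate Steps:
d(l) = -2/9 (d(l) = -4/9 + (1/9)*2 = -4/9 + 2/9 = -2/9)
B(-7, d(-2))/(-1946 + (-748 + 855)) - 2887/(-493) = 1/((-2/9 - 7)*(-1946 + (-748 + 855))) - 2887/(-493) = 1/((-65/9)*(-1946 + 107)) - 2887*(-1/493) = -9/65/(-1839) + 2887/493 = -9/65*(-1/1839) + 2887/493 = 3/39845 + 2887/493 = 115033994/19643585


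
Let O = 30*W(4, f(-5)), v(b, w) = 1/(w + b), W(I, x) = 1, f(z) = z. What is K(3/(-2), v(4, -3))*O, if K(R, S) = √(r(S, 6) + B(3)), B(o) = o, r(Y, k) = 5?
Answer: 60*√2 ≈ 84.853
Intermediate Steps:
v(b, w) = 1/(b + w)
K(R, S) = 2*√2 (K(R, S) = √(5 + 3) = √8 = 2*√2)
O = 30 (O = 30*1 = 30)
K(3/(-2), v(4, -3))*O = (2*√2)*30 = 60*√2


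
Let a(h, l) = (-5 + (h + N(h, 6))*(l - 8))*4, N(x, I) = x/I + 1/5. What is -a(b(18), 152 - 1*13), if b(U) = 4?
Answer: -37952/15 ≈ -2530.1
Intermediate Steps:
N(x, I) = 1/5 + x/I (N(x, I) = x/I + 1*(1/5) = x/I + 1/5 = 1/5 + x/I)
a(h, l) = -20 + 4*(-8 + l)*(1/5 + 7*h/6) (a(h, l) = (-5 + (h + (h + (1/5)*6)/6)*(l - 8))*4 = (-5 + (h + (h + 6/5)/6)*(-8 + l))*4 = (-5 + (h + (6/5 + h)/6)*(-8 + l))*4 = (-5 + (h + (1/5 + h/6))*(-8 + l))*4 = (-5 + (1/5 + 7*h/6)*(-8 + l))*4 = (-5 + (-8 + l)*(1/5 + 7*h/6))*4 = -20 + 4*(-8 + l)*(1/5 + 7*h/6))
-a(b(18), 152 - 1*13) = -(-132/5 - 112/3*4 + 4*(152 - 1*13)/5 + (14/3)*4*(152 - 1*13)) = -(-132/5 - 448/3 + 4*(152 - 13)/5 + (14/3)*4*(152 - 13)) = -(-132/5 - 448/3 + (4/5)*139 + (14/3)*4*139) = -(-132/5 - 448/3 + 556/5 + 7784/3) = -1*37952/15 = -37952/15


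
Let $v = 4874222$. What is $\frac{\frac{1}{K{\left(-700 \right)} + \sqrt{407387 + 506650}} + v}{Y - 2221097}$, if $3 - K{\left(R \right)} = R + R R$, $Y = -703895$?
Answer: $- \frac{388980203119985629}{233424735739326208} + \frac{\sqrt{914037}}{700274207217978624} \approx -1.6664$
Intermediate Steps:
$K{\left(R \right)} = 3 - R - R^{2}$ ($K{\left(R \right)} = 3 - \left(R + R R\right) = 3 - \left(R + R^{2}\right) = 3 - R - R^{2}$)
$\frac{\frac{1}{K{\left(-700 \right)} + \sqrt{407387 + 506650}} + v}{Y - 2221097} = \frac{\frac{1}{\left(3 - -700 - \left(-700\right)^{2}\right) + \sqrt{407387 + 506650}} + 4874222}{-703895 - 2221097} = \frac{\frac{1}{\left(3 + 700 - 490000\right) + \sqrt{914037}} + 4874222}{-2924992} = \left(\frac{1}{\left(3 + 700 - 490000\right) + \sqrt{914037}} + 4874222\right) \left(- \frac{1}{2924992}\right) = \left(\frac{1}{-489297 + \sqrt{914037}} + 4874222\right) \left(- \frac{1}{2924992}\right) = \left(4874222 + \frac{1}{-489297 + \sqrt{914037}}\right) \left(- \frac{1}{2924992}\right) = - \frac{2437111}{1462496} - \frac{1}{2924992 \left(-489297 + \sqrt{914037}\right)}$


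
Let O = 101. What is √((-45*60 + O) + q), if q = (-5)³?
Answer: 2*I*√681 ≈ 52.192*I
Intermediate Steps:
q = -125
√((-45*60 + O) + q) = √((-45*60 + 101) - 125) = √((-2700 + 101) - 125) = √(-2599 - 125) = √(-2724) = 2*I*√681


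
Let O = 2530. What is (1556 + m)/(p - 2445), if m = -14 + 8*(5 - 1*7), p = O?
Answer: 1526/85 ≈ 17.953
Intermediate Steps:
p = 2530
m = -30 (m = -14 + 8*(5 - 7) = -14 + 8*(-2) = -14 - 16 = -30)
(1556 + m)/(p - 2445) = (1556 - 30)/(2530 - 2445) = 1526/85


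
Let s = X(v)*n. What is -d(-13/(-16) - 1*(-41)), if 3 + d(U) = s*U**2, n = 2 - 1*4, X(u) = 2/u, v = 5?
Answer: 448521/320 ≈ 1401.6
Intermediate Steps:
n = -2 (n = 2 - 4 = -2)
s = -4/5 (s = (2/5)*(-2) = -4/5 ≈ -0.80000)
d(U) = -3 - 4*U**2/5
-d(-13/(-16) - 1*(-41)) = -(-3 - 4*(-13/(-16) - 1*(-41))**2/5) = -(-3 - 4*(-13*(-1/16) + 41)**2/5) = -(-3 - 4*(13/16 + 41)**2/5) = -(-3 - 4*(669/16)**2/5) = -(-3 - 4/5*447561/256) = -(-3 - 447561/320) = -1*(-448521/320) = 448521/320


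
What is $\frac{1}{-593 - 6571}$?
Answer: $- \frac{1}{7164} \approx -0.00013959$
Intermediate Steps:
$\frac{1}{-593 - 6571} = \frac{1}{-7164} = - \frac{1}{7164}$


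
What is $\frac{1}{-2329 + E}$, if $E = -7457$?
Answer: $- \frac{1}{9786} \approx -0.00010219$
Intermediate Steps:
$\frac{1}{-2329 + E} = \frac{1}{-2329 - 7457} = \frac{1}{-9786} = - \frac{1}{9786}$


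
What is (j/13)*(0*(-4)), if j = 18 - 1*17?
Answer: 0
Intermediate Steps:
j = 1 (j = 18 - 17 = 1)
(j/13)*(0*(-4)) = (1/13)*(0*(-4)) = (1*(1/13))*0 = (1/13)*0 = 0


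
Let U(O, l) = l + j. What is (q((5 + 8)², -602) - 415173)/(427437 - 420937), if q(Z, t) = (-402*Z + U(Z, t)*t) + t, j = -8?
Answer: -8961/500 ≈ -17.922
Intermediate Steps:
U(O, l) = -8 + l (U(O, l) = l - 8 = -8 + l)
q(Z, t) = t - 402*Z + t*(-8 + t) (q(Z, t) = (-402*Z + (-8 + t)*t) + t = (-402*Z + t*(-8 + t)) + t = t - 402*Z + t*(-8 + t))
(q((5 + 8)², -602) - 415173)/(427437 - 420937) = ((-602 - 402*(5 + 8)² - 602*(-8 - 602)) - 415173)/(427437 - 420937) = ((-602 - 402*13² - 602*(-610)) - 415173)/6500 = ((-602 - 402*169 + 367220) - 415173)*(1/6500) = ((-602 - 67938 + 367220) - 415173)*(1/6500) = (298680 - 415173)*(1/6500) = -116493*1/6500 = -8961/500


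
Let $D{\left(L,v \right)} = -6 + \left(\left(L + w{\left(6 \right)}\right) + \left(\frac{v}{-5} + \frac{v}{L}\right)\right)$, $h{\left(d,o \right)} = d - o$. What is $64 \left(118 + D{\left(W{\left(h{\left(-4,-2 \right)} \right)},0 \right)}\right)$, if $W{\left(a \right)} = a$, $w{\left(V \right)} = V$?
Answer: $7424$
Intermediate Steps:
$D{\left(L,v \right)} = L - \frac{v}{5} + \frac{v}{L}$ ($D{\left(L,v \right)} = -6 + \left(\left(L + 6\right) + \left(\frac{v}{-5} + \frac{v}{L}\right)\right) = -6 + \left(\left(6 + L\right) + \left(v \left(- \frac{1}{5}\right) + \frac{v}{L}\right)\right) = -6 - \left(-6 - L + \frac{v}{5} - \frac{v}{L}\right) = -6 + \left(6 + L - \frac{v}{5} + \frac{v}{L}\right) = L - \frac{v}{5} + \frac{v}{L}$)
$64 \left(118 + D{\left(W{\left(h{\left(-4,-2 \right)} \right)},0 \right)}\right) = 64 \left(118 - \left(2 + \frac{0}{-4 - -2}\right)\right) = 64 \left(118 + \left(\left(-4 + 2\right) + 0 + \frac{0}{-4 + 2}\right)\right) = 64 \left(118 + \left(-2 + 0 + \frac{0}{-2}\right)\right) = 64 \left(118 + \left(-2 + 0 + 0 \left(- \frac{1}{2}\right)\right)\right) = 64 \left(118 + \left(-2 + 0 + 0\right)\right) = 64 \left(118 - 2\right) = 64 \cdot 116 = 7424$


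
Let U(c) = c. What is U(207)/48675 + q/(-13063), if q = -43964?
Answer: 714217247/211947175 ≈ 3.3698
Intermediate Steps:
U(207)/48675 + q/(-13063) = 207/48675 - 43964/(-13063) = 207*(1/48675) - 43964*(-1/13063) = 69/16225 + 43964/13063 = 714217247/211947175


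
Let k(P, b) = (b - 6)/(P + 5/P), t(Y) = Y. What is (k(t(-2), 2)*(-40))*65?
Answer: -20800/9 ≈ -2311.1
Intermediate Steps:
k(P, b) = (-6 + b)/(P + 5/P)
(k(t(-2), 2)*(-40))*65 = (-2*(-6 + 2)/(5 + (-2)²)*(-40))*65 = (-2*(-4)/(5 + 4)*(-40))*65 = (-2*(-4)/9*(-40))*65 = (-2*⅑*(-4)*(-40))*65 = ((8/9)*(-40))*65 = -320/9*65 = -20800/9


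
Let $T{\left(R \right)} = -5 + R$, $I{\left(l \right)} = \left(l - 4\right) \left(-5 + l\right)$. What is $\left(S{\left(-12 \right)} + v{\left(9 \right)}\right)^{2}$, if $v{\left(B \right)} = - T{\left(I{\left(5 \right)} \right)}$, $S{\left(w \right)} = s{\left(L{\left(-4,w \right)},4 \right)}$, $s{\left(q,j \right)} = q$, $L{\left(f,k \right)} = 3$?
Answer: $64$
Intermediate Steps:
$I{\left(l \right)} = \left(-5 + l\right) \left(-4 + l\right)$ ($I{\left(l \right)} = \left(-4 + l\right) \left(-5 + l\right) = \left(-5 + l\right) \left(-4 + l\right)$)
$S{\left(w \right)} = 3$
$v{\left(B \right)} = 5$ ($v{\left(B \right)} = - (-5 + \left(20 + 5^{2} - 45\right)) = - (-5 + \left(20 + 25 - 45\right)) = - (-5 + 0) = \left(-1\right) \left(-5\right) = 5$)
$\left(S{\left(-12 \right)} + v{\left(9 \right)}\right)^{2} = \left(3 + 5\right)^{2} = 8^{2} = 64$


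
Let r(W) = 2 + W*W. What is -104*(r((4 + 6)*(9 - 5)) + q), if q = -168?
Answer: -149136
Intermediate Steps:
r(W) = 2 + W²
-104*(r((4 + 6)*(9 - 5)) + q) = -104*((2 + ((4 + 6)*(9 - 5))²) - 168) = -104*((2 + (10*4)²) - 168) = -104*((2 + 40²) - 168) = -104*((2 + 1600) - 168) = -104*(1602 - 168) = -104*1434 = -149136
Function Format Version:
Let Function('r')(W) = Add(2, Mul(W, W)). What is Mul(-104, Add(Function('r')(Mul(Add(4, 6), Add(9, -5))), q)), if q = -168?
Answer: -149136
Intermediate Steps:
Function('r')(W) = Add(2, Pow(W, 2))
Mul(-104, Add(Function('r')(Mul(Add(4, 6), Add(9, -5))), q)) = Mul(-104, Add(Add(2, Pow(Mul(Add(4, 6), Add(9, -5)), 2)), -168)) = Mul(-104, Add(Add(2, Pow(Mul(10, 4), 2)), -168)) = Mul(-104, Add(Add(2, Pow(40, 2)), -168)) = Mul(-104, Add(Add(2, 1600), -168)) = Mul(-104, Add(1602, -168)) = Mul(-104, 1434) = -149136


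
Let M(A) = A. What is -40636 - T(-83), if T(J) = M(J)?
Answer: -40553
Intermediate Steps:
T(J) = J
-40636 - T(-83) = -40636 - 1*(-83) = -40636 + 83 = -40553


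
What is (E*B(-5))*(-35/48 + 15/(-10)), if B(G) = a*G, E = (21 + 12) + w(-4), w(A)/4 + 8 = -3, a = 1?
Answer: -5885/48 ≈ -122.60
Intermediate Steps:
w(A) = -44 (w(A) = -32 + 4*(-3) = -32 - 12 = -44)
E = -11 (E = (21 + 12) - 44 = 33 - 44 = -11)
B(G) = G (B(G) = 1*G = G)
(E*B(-5))*(-35/48 + 15/(-10)) = (-11*(-5))*(-35/48 + 15/(-10)) = 55*(-35*1/48 + 15*(-⅒)) = 55*(-35/48 - 3/2) = 55*(-107/48) = -5885/48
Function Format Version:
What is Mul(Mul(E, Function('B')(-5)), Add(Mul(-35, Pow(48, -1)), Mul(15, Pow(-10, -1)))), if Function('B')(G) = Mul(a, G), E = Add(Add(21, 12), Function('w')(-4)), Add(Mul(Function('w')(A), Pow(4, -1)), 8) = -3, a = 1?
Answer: Rational(-5885, 48) ≈ -122.60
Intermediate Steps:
Function('w')(A) = -44 (Function('w')(A) = Add(-32, Mul(4, -3)) = Add(-32, -12) = -44)
E = -11 (E = Add(Add(21, 12), -44) = Add(33, -44) = -11)
Function('B')(G) = G (Function('B')(G) = Mul(1, G) = G)
Mul(Mul(E, Function('B')(-5)), Add(Mul(-35, Pow(48, -1)), Mul(15, Pow(-10, -1)))) = Mul(Mul(-11, -5), Add(Mul(-35, Pow(48, -1)), Mul(15, Pow(-10, -1)))) = Mul(55, Add(Mul(-35, Rational(1, 48)), Mul(15, Rational(-1, 10)))) = Mul(55, Add(Rational(-35, 48), Rational(-3, 2))) = Mul(55, Rational(-107, 48)) = Rational(-5885, 48)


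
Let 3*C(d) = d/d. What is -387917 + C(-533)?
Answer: -1163750/3 ≈ -3.8792e+5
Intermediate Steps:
C(d) = ⅓ (C(d) = (d/d)/3 = (⅓)*1 = ⅓)
-387917 + C(-533) = -387917 + ⅓ = -1163750/3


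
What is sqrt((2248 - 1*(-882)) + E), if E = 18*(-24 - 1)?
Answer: 2*sqrt(670) ≈ 51.769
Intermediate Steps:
E = -450 (E = 18*(-25) = -450)
sqrt((2248 - 1*(-882)) + E) = sqrt((2248 - 1*(-882)) - 450) = sqrt((2248 + 882) - 450) = sqrt(3130 - 450) = sqrt(2680) = 2*sqrt(670)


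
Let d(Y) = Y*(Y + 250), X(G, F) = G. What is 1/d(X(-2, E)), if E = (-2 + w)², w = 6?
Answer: -1/496 ≈ -0.0020161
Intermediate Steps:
E = 16 (E = (-2 + 6)² = 4² = 16)
d(Y) = Y*(250 + Y)
1/d(X(-2, E)) = 1/(-2*(250 - 2)) = 1/(-2*248) = 1/(-496) = -1/496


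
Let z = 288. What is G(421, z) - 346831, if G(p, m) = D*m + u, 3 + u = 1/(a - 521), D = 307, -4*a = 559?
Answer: -682998778/2643 ≈ -2.5842e+5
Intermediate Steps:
a = -559/4 (a = -¼*559 = -559/4 ≈ -139.75)
u = -7933/2643 (u = -3 + 1/(-559/4 - 521) = -3 + 1/(-2643/4) = -3 - 4/2643 = -7933/2643 ≈ -3.0015)
G(p, m) = -7933/2643 + 307*m (G(p, m) = 307*m - 7933/2643 = -7933/2643 + 307*m)
G(421, z) - 346831 = (-7933/2643 + 307*288) - 346831 = (-7933/2643 + 88416) - 346831 = 233675555/2643 - 346831 = -682998778/2643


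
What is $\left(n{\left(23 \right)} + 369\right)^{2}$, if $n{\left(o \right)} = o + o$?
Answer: $172225$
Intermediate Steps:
$n{\left(o \right)} = 2 o$
$\left(n{\left(23 \right)} + 369\right)^{2} = \left(2 \cdot 23 + 369\right)^{2} = \left(46 + 369\right)^{2} = 415^{2} = 172225$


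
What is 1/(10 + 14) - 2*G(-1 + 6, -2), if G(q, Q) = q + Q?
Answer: -143/24 ≈ -5.9583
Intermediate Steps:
G(q, Q) = Q + q
1/(10 + 14) - 2*G(-1 + 6, -2) = 1/(10 + 14) - 2*(-2 + (-1 + 6)) = 1/24 - 2*(-2 + 5) = 1/24 - 2*3 = 1/24 - 6 = -143/24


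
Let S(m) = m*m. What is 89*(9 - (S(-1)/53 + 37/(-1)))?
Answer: 216893/53 ≈ 4092.3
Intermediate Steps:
S(m) = m²
89*(9 - (S(-1)/53 + 37/(-1))) = 89*(9 - ((-1)²/53 + 37/(-1))) = 89*(9 - (1*(1/53) + 37*(-1))) = 89*(9 - (1/53 - 37)) = 89*(9 - 1*(-1960/53)) = 89*(9 + 1960/53) = 89*(2437/53) = 216893/53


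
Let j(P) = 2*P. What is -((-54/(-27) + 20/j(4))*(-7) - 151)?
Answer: 365/2 ≈ 182.50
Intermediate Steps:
-((-54/(-27) + 20/j(4))*(-7) - 151) = -((-54/(-27) + 20/((2*4)))*(-7) - 151) = -((-54*(-1/27) + 20/8)*(-7) - 151) = -((2 + 20*(⅛))*(-7) - 151) = -((2 + 5/2)*(-7) - 151) = -((9/2)*(-7) - 151) = -(-63/2 - 151) = -1*(-365/2) = 365/2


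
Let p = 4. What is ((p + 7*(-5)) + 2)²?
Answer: 841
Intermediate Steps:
((p + 7*(-5)) + 2)² = ((4 + 7*(-5)) + 2)² = ((4 - 35) + 2)² = (-31 + 2)² = (-29)² = 841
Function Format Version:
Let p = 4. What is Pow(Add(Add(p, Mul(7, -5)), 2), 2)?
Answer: 841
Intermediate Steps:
Pow(Add(Add(p, Mul(7, -5)), 2), 2) = Pow(Add(Add(4, Mul(7, -5)), 2), 2) = Pow(Add(Add(4, -35), 2), 2) = Pow(Add(-31, 2), 2) = Pow(-29, 2) = 841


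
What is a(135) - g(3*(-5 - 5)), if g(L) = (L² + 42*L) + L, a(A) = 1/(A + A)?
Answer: 105301/270 ≈ 390.00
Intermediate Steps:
a(A) = 1/(2*A)
g(L) = L² + 43*L
a(135) - g(3*(-5 - 5)) = (½)/135 - 3*(-5 - 5)*(43 + 3*(-5 - 5)) = (½)*(1/135) - 3*(-10)*(43 + 3*(-10)) = 1/270 - (-30)*(43 - 30) = 1/270 - (-30)*13 = 1/270 - 1*(-390) = 1/270 + 390 = 105301/270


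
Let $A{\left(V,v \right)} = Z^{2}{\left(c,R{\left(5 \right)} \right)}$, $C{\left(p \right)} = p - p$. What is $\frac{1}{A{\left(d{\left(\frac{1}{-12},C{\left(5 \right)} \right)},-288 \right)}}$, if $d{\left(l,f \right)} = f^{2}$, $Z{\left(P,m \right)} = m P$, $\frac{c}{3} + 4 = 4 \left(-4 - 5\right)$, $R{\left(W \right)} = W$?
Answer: $\frac{1}{360000} \approx 2.7778 \cdot 10^{-6}$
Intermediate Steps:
$c = -120$ ($c = -12 + 3 \cdot 4 \left(-4 - 5\right) = -12 + 3 \cdot 4 \left(-9\right) = -12 + 3 \left(-36\right) = -12 - 108 = -120$)
$C{\left(p \right)} = 0$
$Z{\left(P,m \right)} = P m$
$A{\left(V,v \right)} = 360000$ ($A{\left(V,v \right)} = \left(\left(-120\right) 5\right)^{2} = \left(-600\right)^{2} = 360000$)
$\frac{1}{A{\left(d{\left(\frac{1}{-12},C{\left(5 \right)} \right)},-288 \right)}} = \frac{1}{360000}$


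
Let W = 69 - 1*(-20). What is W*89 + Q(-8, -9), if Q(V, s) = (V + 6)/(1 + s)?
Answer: 31685/4 ≈ 7921.3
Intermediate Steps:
Q(V, s) = (6 + V)/(1 + s)
W = 89 (W = 69 + 20 = 89)
W*89 + Q(-8, -9) = 89*89 + (6 - 8)/(1 - 9) = 7921 - 2/(-8) = 7921 - ⅛*(-2) = 7921 + ¼ = 31685/4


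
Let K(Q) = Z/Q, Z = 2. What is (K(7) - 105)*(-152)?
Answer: 111416/7 ≈ 15917.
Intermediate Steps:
K(Q) = 2/Q
(K(7) - 105)*(-152) = (2/7 - 105)*(-152) = -733/7*(-152) = 111416/7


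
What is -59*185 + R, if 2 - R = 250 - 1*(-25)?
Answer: -11188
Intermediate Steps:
R = -273 (R = 2 - (250 - 1*(-25)) = 2 - (250 + 25) = 2 - 1*275 = 2 - 275 = -273)
-59*185 + R = -59*185 - 273 = -10915 - 273 = -11188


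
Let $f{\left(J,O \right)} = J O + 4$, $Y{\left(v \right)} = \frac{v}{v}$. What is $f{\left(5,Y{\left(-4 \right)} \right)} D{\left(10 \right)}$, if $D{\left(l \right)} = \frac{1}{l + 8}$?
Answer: $\frac{1}{2} \approx 0.5$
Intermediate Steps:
$Y{\left(v \right)} = 1$
$f{\left(J,O \right)} = 4 + J O$
$D{\left(l \right)} = \frac{1}{8 + l}$
$f{\left(5,Y{\left(-4 \right)} \right)} D{\left(10 \right)} = \frac{4 + 5 \cdot 1}{8 + 10} = \frac{4 + 5}{18} = 9 \cdot \frac{1}{18} = \frac{1}{2}$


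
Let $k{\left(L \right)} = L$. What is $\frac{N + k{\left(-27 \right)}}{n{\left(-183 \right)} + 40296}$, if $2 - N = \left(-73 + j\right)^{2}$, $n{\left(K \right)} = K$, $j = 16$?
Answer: $- \frac{3274}{40113} \approx -0.081619$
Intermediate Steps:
$N = -3247$ ($N = 2 - \left(-73 + 16\right)^{2} = 2 - \left(-57\right)^{2} = 2 - 3249 = -3247$)
$\frac{N + k{\left(-27 \right)}}{n{\left(-183 \right)} + 40296} = \frac{-3247 - 27}{-183 + 40296} = - \frac{3274}{40113}$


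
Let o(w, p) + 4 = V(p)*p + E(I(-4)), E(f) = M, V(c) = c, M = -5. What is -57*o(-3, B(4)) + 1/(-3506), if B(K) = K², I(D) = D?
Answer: -49360975/3506 ≈ -14079.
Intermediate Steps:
E(f) = -5
o(w, p) = -9 + p² (o(w, p) = -4 + (p*p - 5) = -4 + (p² - 5) = -4 + (-5 + p²) = -9 + p²)
-57*o(-3, B(4)) + 1/(-3506) = -57*(-9 + (4²)²) + 1/(-3506) = -57*(-9 + 16²) - 1/3506 = -57*(-9 + 256) - 1/3506 = -57*247 - 1/3506 = -14079 - 1/3506 = -49360975/3506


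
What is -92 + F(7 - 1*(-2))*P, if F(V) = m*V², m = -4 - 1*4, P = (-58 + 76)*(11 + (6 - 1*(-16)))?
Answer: -385004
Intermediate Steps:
P = 594 (P = 18*(11 + (6 + 16)) = 18*(11 + 22) = 18*33 = 594)
m = -8 (m = -4 - 4 = -8)
F(V) = -8*V²
-92 + F(7 - 1*(-2))*P = -92 - 8*(7 - 1*(-2))²*594 = -92 - 8*(7 + 2)²*594 = -92 - 8*9²*594 = -92 - 8*81*594 = -92 - 648*594 = -92 - 384912 = -385004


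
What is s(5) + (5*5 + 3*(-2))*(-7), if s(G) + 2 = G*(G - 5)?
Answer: -135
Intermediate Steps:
s(G) = -2 + G*(-5 + G) (s(G) = -2 + G*(G - 5) = -2 + G*(-5 + G))
s(5) + (5*5 + 3*(-2))*(-7) = (-2 + 5² - 5*5) + (5*5 + 3*(-2))*(-7) = (-2 + 25 - 25) + (25 - 6)*(-7) = -2 + 19*(-7) = -2 - 133 = -135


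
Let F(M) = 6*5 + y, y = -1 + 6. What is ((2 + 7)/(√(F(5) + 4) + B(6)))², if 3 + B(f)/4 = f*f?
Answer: 81/(132 + √39)² ≈ 0.0042382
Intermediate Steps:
y = 5
B(f) = -12 + 4*f² (B(f) = -12 + 4*(f*f) = -12 + 4*f²)
F(M) = 35 (F(M) = 6*5 + 5 = 30 + 5 = 35)
((2 + 7)/(√(F(5) + 4) + B(6)))² = ((2 + 7)/(√(35 + 4) + (-12 + 4*6²)))² = (9/(√39 + (-12 + 4*36)))² = (9/(√39 + (-12 + 144)))² = (9/(√39 + 132))² = (9/(132 + √39))² = 81/(132 + √39)²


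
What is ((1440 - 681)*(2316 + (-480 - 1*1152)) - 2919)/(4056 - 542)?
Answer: 516237/3514 ≈ 146.91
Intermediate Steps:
((1440 - 681)*(2316 + (-480 - 1*1152)) - 2919)/(4056 - 542) = (759*(2316 + (-480 - 1152)) - 2919)/3514 = (759*(2316 - 1632) - 2919)*(1/3514) = (759*684 - 2919)*(1/3514) = (519156 - 2919)*(1/3514) = 516237*(1/3514) = 516237/3514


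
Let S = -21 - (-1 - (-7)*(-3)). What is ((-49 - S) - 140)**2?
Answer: 36100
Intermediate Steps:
S = 1 (S = -21 - (-1 - 1*21) = -21 - (-1 - 21) = -21 - 1*(-22) = -21 + 22 = 1)
((-49 - S) - 140)**2 = ((-49 - 1*1) - 140)**2 = ((-49 - 1) - 140)**2 = (-50 - 140)**2 = (-190)**2 = 36100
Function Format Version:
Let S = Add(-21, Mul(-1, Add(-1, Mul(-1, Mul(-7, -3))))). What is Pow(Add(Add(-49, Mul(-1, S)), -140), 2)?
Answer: 36100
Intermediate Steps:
S = 1 (S = Add(-21, Mul(-1, Add(-1, Mul(-1, 21)))) = Add(-21, Mul(-1, Add(-1, -21))) = Add(-21, Mul(-1, -22)) = Add(-21, 22) = 1)
Pow(Add(Add(-49, Mul(-1, S)), -140), 2) = Pow(Add(Add(-49, Mul(-1, 1)), -140), 2) = Pow(Add(Add(-49, -1), -140), 2) = Pow(Add(-50, -140), 2) = Pow(-190, 2) = 36100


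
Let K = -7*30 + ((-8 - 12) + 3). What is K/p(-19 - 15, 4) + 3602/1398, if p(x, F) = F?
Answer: -151469/2796 ≈ -54.173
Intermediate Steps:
K = -227 (K = -210 + (-20 + 3) = -210 - 17 = -227)
K/p(-19 - 15, 4) + 3602/1398 = -227/4 + 3602/1398 = -227*¼ + 3602*(1/1398) = -227/4 + 1801/699 = -151469/2796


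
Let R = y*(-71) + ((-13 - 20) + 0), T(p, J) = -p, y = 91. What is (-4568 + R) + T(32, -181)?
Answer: -11094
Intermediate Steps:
R = -6494 (R = 91*(-71) + ((-13 - 20) + 0) = -6461 + (-33 + 0) = -6461 - 33 = -6494)
(-4568 + R) + T(32, -181) = (-4568 - 6494) - 1*32 = -11062 - 32 = -11094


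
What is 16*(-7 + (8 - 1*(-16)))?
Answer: 272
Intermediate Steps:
16*(-7 + (8 - 1*(-16))) = 16*(-7 + (8 + 16)) = 16*(-7 + 24) = 16*17 = 272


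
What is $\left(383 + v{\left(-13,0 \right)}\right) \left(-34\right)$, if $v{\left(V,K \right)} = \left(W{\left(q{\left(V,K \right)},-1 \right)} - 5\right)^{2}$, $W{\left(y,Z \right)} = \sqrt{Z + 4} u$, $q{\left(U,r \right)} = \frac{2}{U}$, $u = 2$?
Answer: $-14280 + 680 \sqrt{3} \approx -13102.0$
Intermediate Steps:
$W{\left(y,Z \right)} = 2 \sqrt{4 + Z}$ ($W{\left(y,Z \right)} = \sqrt{Z + 4} \cdot 2 = \sqrt{4 + Z} 2 = 2 \sqrt{4 + Z}$)
$v{\left(V,K \right)} = \left(-5 + 2 \sqrt{3}\right)^{2}$ ($v{\left(V,K \right)} = \left(2 \sqrt{4 - 1} - 5\right)^{2} = \left(2 \sqrt{3} - 5\right)^{2} = \left(-5 + 2 \sqrt{3}\right)^{2}$)
$\left(383 + v{\left(-13,0 \right)}\right) \left(-34\right) = \left(383 + \left(37 - 20 \sqrt{3}\right)\right) \left(-34\right) = \left(420 - 20 \sqrt{3}\right) \left(-34\right) = -14280 + 680 \sqrt{3}$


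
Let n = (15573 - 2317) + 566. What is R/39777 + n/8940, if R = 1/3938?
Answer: 90212638663/58349080185 ≈ 1.5461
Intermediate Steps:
n = 13822 (n = 13256 + 566 = 13822)
R = 1/3938 ≈ 0.00025394
R/39777 + n/8940 = (1/3938)/39777 + 13822/8940 = (1/3938)*(1/39777) + 13822*(1/8940) = 1/156641826 + 6911/4470 = 90212638663/58349080185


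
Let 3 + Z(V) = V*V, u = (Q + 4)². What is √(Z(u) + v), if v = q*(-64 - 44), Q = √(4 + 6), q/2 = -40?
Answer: √(9953 + 416*√10) ≈ 106.15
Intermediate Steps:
q = -80 (q = 2*(-40) = -80)
Q = √10 ≈ 3.1623
u = (4 + √10)² (u = (√10 + 4)² = (4 + √10)² ≈ 51.298)
Z(V) = -3 + V² (Z(V) = -3 + V*V = -3 + V²)
v = 8640 (v = -80*(-64 - 44) = -80*(-108) = 8640)
√(Z(u) + v) = √((-3 + ((4 + √10)²)²) + 8640) = √((-3 + (4 + √10)⁴) + 8640) = √(8637 + (4 + √10)⁴)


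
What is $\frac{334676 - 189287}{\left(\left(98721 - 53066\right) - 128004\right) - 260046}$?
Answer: $- \frac{145389}{342395} \approx -0.42462$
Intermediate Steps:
$\frac{334676 - 189287}{\left(\left(98721 - 53066\right) - 128004\right) - 260046} = \frac{145389}{\left(45655 - 128004\right) - 260046} = \frac{145389}{-82349 - 260046} = \frac{145389}{-342395} = 145389 \left(- \frac{1}{342395}\right) = - \frac{145389}{342395}$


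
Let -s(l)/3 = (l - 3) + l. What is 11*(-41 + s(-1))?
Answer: -286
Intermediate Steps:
s(l) = 9 - 6*l (s(l) = -3*((l - 3) + l) = -3*((-3 + l) + l) = -3*(-3 + 2*l) = 9 - 6*l)
11*(-41 + s(-1)) = 11*(-41 + (9 - 6*(-1))) = 11*(-41 + (9 + 6)) = 11*(-41 + 15) = 11*(-26) = -286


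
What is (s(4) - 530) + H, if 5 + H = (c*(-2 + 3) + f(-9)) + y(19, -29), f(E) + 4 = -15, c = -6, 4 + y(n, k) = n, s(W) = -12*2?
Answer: -569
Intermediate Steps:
s(W) = -24
y(n, k) = -4 + n
f(E) = -19 (f(E) = -4 - 15 = -19)
H = -15 (H = -5 + ((-6*(-2 + 3) - 19) + (-4 + 19)) = -5 + ((-6*1 - 19) + 15) = -5 + ((-6 - 19) + 15) = -5 + (-25 + 15) = -5 - 10 = -15)
(s(4) - 530) + H = (-24 - 530) - 15 = -554 - 15 = -569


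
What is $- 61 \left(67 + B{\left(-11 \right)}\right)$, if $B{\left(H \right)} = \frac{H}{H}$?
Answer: $-4148$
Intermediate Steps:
$B{\left(H \right)} = 1$
$- 61 \left(67 + B{\left(-11 \right)}\right) = - 61 \left(67 + 1\right) = \left(-61\right) 68 = -4148$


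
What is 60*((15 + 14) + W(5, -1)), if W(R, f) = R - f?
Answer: 2100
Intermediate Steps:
60*((15 + 14) + W(5, -1)) = 60*((15 + 14) + (5 - 1*(-1))) = 60*(29 + (5 + 1)) = 60*(29 + 6) = 60*35 = 2100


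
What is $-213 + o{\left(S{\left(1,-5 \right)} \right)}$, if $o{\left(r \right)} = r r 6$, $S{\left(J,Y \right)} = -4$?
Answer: $-117$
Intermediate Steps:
$o{\left(r \right)} = 6 r^{2}$ ($o{\left(r \right)} = r^{2} \cdot 6 = 6 r^{2}$)
$-213 + o{\left(S{\left(1,-5 \right)} \right)} = -213 + 6 \left(-4\right)^{2} = -213 + 6 \cdot 16 = -213 + 96 = -117$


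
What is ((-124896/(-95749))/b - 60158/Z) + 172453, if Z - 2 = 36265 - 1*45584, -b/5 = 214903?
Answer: 23616296829762495119/136938253594285 ≈ 1.7246e+5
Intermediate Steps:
b = -1074515 (b = -5*214903 = -1074515)
Z = -9317 (Z = 2 + (36265 - 1*45584) = 2 + (36265 - 45584) = 2 - 9319 = -9317)
((-124896/(-95749))/b - 60158/Z) + 172453 = (-124896/(-95749)/(-1074515) - 60158/(-9317)) + 172453 = (-124896*(-1/95749)*(-1/1074515) - 60158*(-1/9317)) + 172453 = ((124896/95749)*(-1/1074515) + 8594/1331) + 172453 = (-124896/102883736735 + 8594/1331) + 172453 = 884182667264014/136938253594285 + 172453 = 23616296829762495119/136938253594285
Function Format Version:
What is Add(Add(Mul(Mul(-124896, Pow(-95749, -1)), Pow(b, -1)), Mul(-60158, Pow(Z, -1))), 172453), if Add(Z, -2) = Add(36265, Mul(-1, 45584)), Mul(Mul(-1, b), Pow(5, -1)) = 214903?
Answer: Rational(23616296829762495119, 136938253594285) ≈ 1.7246e+5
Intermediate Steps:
b = -1074515 (b = Mul(-5, 214903) = -1074515)
Z = -9317 (Z = Add(2, Add(36265, Mul(-1, 45584))) = Add(2, Add(36265, -45584)) = Add(2, -9319) = -9317)
Add(Add(Mul(Mul(-124896, Pow(-95749, -1)), Pow(b, -1)), Mul(-60158, Pow(Z, -1))), 172453) = Add(Add(Mul(Mul(-124896, Pow(-95749, -1)), Pow(-1074515, -1)), Mul(-60158, Pow(-9317, -1))), 172453) = Add(Add(Mul(Mul(-124896, Rational(-1, 95749)), Rational(-1, 1074515)), Mul(-60158, Rational(-1, 9317))), 172453) = Add(Add(Mul(Rational(124896, 95749), Rational(-1, 1074515)), Rational(8594, 1331)), 172453) = Add(Add(Rational(-124896, 102883736735), Rational(8594, 1331)), 172453) = Add(Rational(884182667264014, 136938253594285), 172453) = Rational(23616296829762495119, 136938253594285)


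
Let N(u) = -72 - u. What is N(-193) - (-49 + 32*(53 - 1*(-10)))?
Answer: -1846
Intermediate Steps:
N(-193) - (-49 + 32*(53 - 1*(-10))) = (-72 - 1*(-193)) - (-49 + 32*(53 - 1*(-10))) = (-72 + 193) - (-49 + 32*(53 + 10)) = 121 - (-49 + 32*63) = 121 - (-49 + 2016) = 121 - 1*1967 = 121 - 1967 = -1846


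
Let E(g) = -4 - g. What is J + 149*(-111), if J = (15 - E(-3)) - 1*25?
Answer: -16548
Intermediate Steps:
J = -9 (J = (15 - (-4 - 1*(-3))) - 1*25 = (15 - (-4 + 3)) - 25 = (15 - 1*(-1)) - 25 = (15 + 1) - 25 = 16 - 25 = -9)
J + 149*(-111) = -9 + 149*(-111) = -9 - 16539 = -16548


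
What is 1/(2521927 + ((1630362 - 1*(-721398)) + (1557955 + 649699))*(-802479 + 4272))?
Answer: -1/3639353648771 ≈ -2.7477e-13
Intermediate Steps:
1/(2521927 + ((1630362 - 1*(-721398)) + (1557955 + 649699))*(-802479 + 4272)) = 1/(2521927 + ((1630362 + 721398) + 2207654)*(-798207)) = 1/(2521927 + (2351760 + 2207654)*(-798207)) = 1/(2521927 + 4559414*(-798207)) = 1/(2521927 - 3639356170698) = 1/(-3639353648771) = -1/3639353648771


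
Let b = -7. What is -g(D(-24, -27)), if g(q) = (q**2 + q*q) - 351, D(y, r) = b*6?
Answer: -3177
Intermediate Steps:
D(y, r) = -42 (D(y, r) = -7*6 = -42)
g(q) = -351 + 2*q**2 (g(q) = (q**2 + q**2) - 351 = 2*q**2 - 351 = -351 + 2*q**2)
-g(D(-24, -27)) = -(-351 + 2*(-42)**2) = -(-351 + 2*1764) = -(-351 + 3528) = -1*3177 = -3177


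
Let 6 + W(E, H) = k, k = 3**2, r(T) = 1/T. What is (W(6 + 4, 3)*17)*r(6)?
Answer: 17/2 ≈ 8.5000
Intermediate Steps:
k = 9
W(E, H) = 3 (W(E, H) = -6 + 9 = 3)
(W(6 + 4, 3)*17)*r(6) = (3*17)/6 = 51*(1/6) = 17/2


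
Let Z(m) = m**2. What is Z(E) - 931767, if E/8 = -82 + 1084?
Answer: 63324489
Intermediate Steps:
E = 8016 (E = 8*(-82 + 1084) = 8*1002 = 8016)
Z(E) - 931767 = 8016**2 - 931767 = 64256256 - 931767 = 63324489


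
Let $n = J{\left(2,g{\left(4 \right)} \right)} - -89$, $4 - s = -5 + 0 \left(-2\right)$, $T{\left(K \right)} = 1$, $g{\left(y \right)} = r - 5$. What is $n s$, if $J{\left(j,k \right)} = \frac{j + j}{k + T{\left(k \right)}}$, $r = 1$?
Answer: $789$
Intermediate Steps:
$g{\left(y \right)} = -4$ ($g{\left(y \right)} = 1 - 5 = -4$)
$J{\left(j,k \right)} = \frac{2 j}{1 + k}$ ($J{\left(j,k \right)} = \frac{j + j}{k + 1} = \frac{2 j}{1 + k}$)
$s = 9$ ($s = 4 - \left(-5 + 0 \left(-2\right)\right) = 4 - \left(-5 + 0\right) = 4 - -5 = 4 + 5 = 9$)
$n = \frac{263}{3}$ ($n = 2 \cdot 2 \frac{1}{1 - 4} - -89 = 2 \cdot 2 \frac{1}{-3} + 89 = 2 \cdot 2 \left(- \frac{1}{3}\right) + 89 = - \frac{4}{3} + 89 = \frac{263}{3} \approx 87.667$)
$n s = \frac{263}{3} \cdot 9 = 789$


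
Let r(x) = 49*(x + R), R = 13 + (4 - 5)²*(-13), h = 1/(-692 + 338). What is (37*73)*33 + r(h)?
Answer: 31553033/354 ≈ 89133.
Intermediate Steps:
h = -1/354 (h = 1/(-354) = -1/354 ≈ -0.0028249)
R = 0 (R = 13 + (-1)²*(-13) = 13 + 1*(-13) = 13 - 13 = 0)
r(x) = 49*x (r(x) = 49*(x + 0) = 49*x)
(37*73)*33 + r(h) = (37*73)*33 + 49*(-1/354) = 2701*33 - 49/354 = 89133 - 49/354 = 31553033/354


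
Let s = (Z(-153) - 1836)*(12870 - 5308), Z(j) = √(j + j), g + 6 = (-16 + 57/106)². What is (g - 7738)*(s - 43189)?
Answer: 1174399708631523/11236 - 956501458209*I*√34/5618 ≈ 1.0452e+11 - 9.9276e+8*I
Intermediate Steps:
g = 2618905/11236 (g = -6 + (-16 + 57/106)² = -6 + (-1639/106)² = -6 + 2686321/11236 = 2618905/11236 ≈ 233.08)
Z(j) = √2*√j (Z(j) = √(2*j) = √2*√j)
s = -13883832 + 22686*I*√34 (s = (√2*√(-153) - 1836)*(12870 - 5308) = (√2*(3*I*√17) - 1836)*7562 = (3*I*√34 - 1836)*7562 = (-1836 + 3*I*√34)*7562 = -13883832 + 22686*I*√34 ≈ -1.3884e+7 + 1.3228e+5*I)
(g - 7738)*(s - 43189) = (2618905/11236 - 7738)*((-13883832 + 22686*I*√34) - 43189) = -84325263*(-13927021 + 22686*I*√34)/11236 = 1174399708631523/11236 - 956501458209*I*√34/5618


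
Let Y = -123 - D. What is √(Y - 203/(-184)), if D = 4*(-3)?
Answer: I*√930166/92 ≈ 10.483*I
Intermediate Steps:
D = -12
Y = -111 (Y = -123 - 1*(-12) = -123 + 12 = -111)
√(Y - 203/(-184)) = √(-111 - 203/(-184)) = √(-111 - 203*(-1/184)) = √(-111 + 203/184) = √(-20221/184) = I*√930166/92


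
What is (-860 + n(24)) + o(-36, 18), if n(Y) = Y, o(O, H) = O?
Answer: -872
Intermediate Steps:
(-860 + n(24)) + o(-36, 18) = (-860 + 24) - 36 = -836 - 36 = -872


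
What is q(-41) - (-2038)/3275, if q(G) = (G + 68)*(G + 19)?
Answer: -1943312/3275 ≈ -593.38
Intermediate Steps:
q(G) = (19 + G)*(68 + G) (q(G) = (68 + G)*(19 + G) = (19 + G)*(68 + G))
q(-41) - (-2038)/3275 = (1292 + (-41)² + 87*(-41)) - (-2038)/3275 = (1292 + 1681 - 3567) - (-2038)/3275 = -594 - 1*(-2038/3275) = -594 + 2038/3275 = -1943312/3275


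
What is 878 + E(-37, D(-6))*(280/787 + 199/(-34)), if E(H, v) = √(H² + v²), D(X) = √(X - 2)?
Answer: 878 - 147093*√1361/26758 ≈ 675.20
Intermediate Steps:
D(X) = √(-2 + X)
878 + E(-37, D(-6))*(280/787 + 199/(-34)) = 878 + √((-37)² + (√(-2 - 6))²)*(280/787 + 199/(-34)) = 878 + √(1369 + (√(-8))²)*(280*(1/787) + 199*(-1/34)) = 878 + √(1369 + (2*I*√2)²)*(280/787 - 199/34) = 878 + √(1369 - 8)*(-147093/26758) = 878 + √1361*(-147093/26758) = 878 - 147093*√1361/26758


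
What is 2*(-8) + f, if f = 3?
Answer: -13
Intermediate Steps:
2*(-8) + f = 2*(-8) + 3 = -16 + 3 = -13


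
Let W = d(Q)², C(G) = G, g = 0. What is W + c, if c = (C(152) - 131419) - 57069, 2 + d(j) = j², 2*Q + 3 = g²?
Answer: -3013375/16 ≈ -1.8834e+5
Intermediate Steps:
Q = -3/2 (Q = -3/2 + (½)*0² = -3/2 + (½)*0 = -3/2 + 0 = -3/2 ≈ -1.5000)
d(j) = -2 + j²
W = 1/16 (W = (-2 + (-3/2)²)² = (-2 + 9/4)² = (¼)² = 1/16 ≈ 0.062500)
c = -188336 (c = (152 - 131419) - 57069 = -131267 - 57069 = -188336)
W + c = 1/16 - 188336 = -3013375/16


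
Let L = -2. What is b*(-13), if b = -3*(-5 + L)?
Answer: -273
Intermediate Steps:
b = 21 (b = -3*(-5 - 2) = -3*(-7) = 21)
b*(-13) = 21*(-13) = -273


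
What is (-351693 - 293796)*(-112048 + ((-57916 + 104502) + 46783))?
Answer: 12057089031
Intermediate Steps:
(-351693 - 293796)*(-112048 + ((-57916 + 104502) + 46783)) = -645489*(-112048 + (46586 + 46783)) = -645489*(-112048 + 93369) = -645489*(-18679) = 12057089031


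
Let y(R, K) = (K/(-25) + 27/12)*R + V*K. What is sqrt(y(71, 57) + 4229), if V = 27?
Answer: sqrt(576587)/10 ≈ 75.933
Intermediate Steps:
y(R, K) = 27*K + R*(9/4 - K/25) (y(R, K) = (K/(-25) + 27/12)*R + 27*K = (K*(-1/25) + 27*(1/12))*R + 27*K = (-K/25 + 9/4)*R + 27*K = (9/4 - K/25)*R + 27*K = R*(9/4 - K/25) + 27*K = 27*K + R*(9/4 - K/25))
sqrt(y(71, 57) + 4229) = sqrt((27*57 + (9/4)*71 - 1/25*57*71) + 4229) = sqrt((1539 + 639/4 - 4047/25) + 4229) = sqrt(153687/100 + 4229) = sqrt(576587/100) = sqrt(576587)/10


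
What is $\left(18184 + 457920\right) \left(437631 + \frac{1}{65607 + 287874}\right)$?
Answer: $\frac{73650548113037248}{353481} \approx 2.0836 \cdot 10^{11}$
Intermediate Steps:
$\left(18184 + 457920\right) \left(437631 + \frac{1}{65607 + 287874}\right) = 476104 \left(437631 + \frac{1}{353481}\right) = 476104 \cdot \frac{154694243512}{353481} = \frac{73650548113037248}{353481}$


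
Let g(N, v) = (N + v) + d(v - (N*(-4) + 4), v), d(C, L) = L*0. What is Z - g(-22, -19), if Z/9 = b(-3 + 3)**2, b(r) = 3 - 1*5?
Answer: 77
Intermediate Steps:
d(C, L) = 0
g(N, v) = N + v (g(N, v) = (N + v) + 0 = N + v)
b(r) = -2 (b(r) = 3 - 5 = -2)
Z = 36 (Z = 9*(-2)**2 = 9*4 = 36)
Z - g(-22, -19) = 36 - (-22 - 19) = 36 - 1*(-41) = 36 + 41 = 77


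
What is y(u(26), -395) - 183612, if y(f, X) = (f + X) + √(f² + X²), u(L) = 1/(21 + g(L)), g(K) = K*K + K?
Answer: -133037060/723 + √81558792226/723 ≈ -1.8361e+5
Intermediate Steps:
g(K) = K + K² (g(K) = K² + K = K + K²)
u(L) = 1/(21 + L*(1 + L))
y(f, X) = X + f + √(X² + f²) (y(f, X) = (X + f) + √(X² + f²) = X + f + √(X² + f²))
y(u(26), -395) - 183612 = (-395 + 1/(21 + 26*(1 + 26)) + √((-395)² + (1/(21 + 26*(1 + 26)))²)) - 183612 = (-395 + 1/(21 + 26*27) + √(156025 + (1/(21 + 26*27))²)) - 183612 = (-395 + 1/(21 + 702) + √(156025 + (1/(21 + 702))²)) - 183612 = (-395 + 1/723 + √(156025 + (1/723)²)) - 183612 = (-395 + 1/723 + √(156025 + 1/522729)) - 183612 = (-395 + 1/723 + √(81558792226/522729)) - 183612 = (-395 + 1/723 + √81558792226/723) - 183612 = (-285584/723 + √81558792226/723) - 183612 = -133037060/723 + √81558792226/723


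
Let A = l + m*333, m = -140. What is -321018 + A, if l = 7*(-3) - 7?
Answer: -367666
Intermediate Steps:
l = -28 (l = -21 - 7 = -28)
A = -46648 (A = -28 - 140*333 = -28 - 46620 = -46648)
-321018 + A = -321018 - 46648 = -367666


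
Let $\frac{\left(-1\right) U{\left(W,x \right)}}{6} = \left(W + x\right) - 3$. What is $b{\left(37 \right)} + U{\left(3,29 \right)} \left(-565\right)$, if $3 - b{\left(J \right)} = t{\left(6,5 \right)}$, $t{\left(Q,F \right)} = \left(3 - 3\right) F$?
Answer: $98313$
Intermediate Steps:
$t{\left(Q,F \right)} = 0$ ($t{\left(Q,F \right)} = \left(3 - 3\right) F = 0 F = 0$)
$U{\left(W,x \right)} = 18 - 6 W - 6 x$ ($U{\left(W,x \right)} = - 6 \left(\left(W + x\right) - 3\right) = - 6 \left(-3 + W + x\right) = 18 - 6 W - 6 x$)
$b{\left(J \right)} = 3$ ($b{\left(J \right)} = 3 - 0 = 3 + 0 = 3$)
$b{\left(37 \right)} + U{\left(3,29 \right)} \left(-565\right) = 3 + \left(18 - 18 - 174\right) \left(-565\right) = 3 - -98310 = 3 + 98310 = 98313$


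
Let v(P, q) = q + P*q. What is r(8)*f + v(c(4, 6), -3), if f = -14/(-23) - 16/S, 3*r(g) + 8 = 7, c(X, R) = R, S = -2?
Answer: -549/23 ≈ -23.870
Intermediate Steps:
r(g) = -1/3 (r(g) = -8/3 + (1/3)*7 = -8/3 + 7/3 = -1/3)
f = 198/23 (f = -14/(-23) - 16/(-2) = -14*(-1/23) - 16*(-1/2) = 14/23 + 8 = 198/23 ≈ 8.6087)
r(8)*f + v(c(4, 6), -3) = -1/3*198/23 - 3*(1 + 6) = -66/23 - 3*7 = -66/23 - 21 = -549/23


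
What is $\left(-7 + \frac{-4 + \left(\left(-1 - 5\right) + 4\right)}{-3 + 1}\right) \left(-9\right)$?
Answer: $36$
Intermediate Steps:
$\left(-7 + \frac{-4 + \left(\left(-1 - 5\right) + 4\right)}{-3 + 1}\right) \left(-9\right) = \left(-7 + \frac{-4 + \left(-6 + 4\right)}{-2}\right) \left(-9\right) = \left(-7 + \left(-4 - 2\right) \left(- \frac{1}{2}\right)\right) \left(-9\right) = \left(-7 - -3\right) \left(-9\right) = \left(-7 + 3\right) \left(-9\right) = \left(-4\right) \left(-9\right) = 36$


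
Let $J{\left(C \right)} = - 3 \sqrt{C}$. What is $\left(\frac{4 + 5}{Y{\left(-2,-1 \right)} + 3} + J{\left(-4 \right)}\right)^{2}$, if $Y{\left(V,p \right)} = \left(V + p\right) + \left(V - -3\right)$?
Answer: $45 - 108 i \approx 45.0 - 108.0 i$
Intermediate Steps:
$Y{\left(V,p \right)} = 3 + p + 2 V$ ($Y{\left(V,p \right)} = \left(V + p\right) + \left(V + 3\right) = \left(V + p\right) + \left(3 + V\right) = 3 + p + 2 V$)
$\left(\frac{4 + 5}{Y{\left(-2,-1 \right)} + 3} + J{\left(-4 \right)}\right)^{2} = \left(\frac{4 + 5}{\left(3 - 1 + 2 \left(-2\right)\right) + 3} - 3 \sqrt{-4}\right)^{2} = \left(\frac{9}{\left(3 - 1 - 4\right) + 3} - 3 \cdot 2 i\right)^{2} = \left(\frac{9}{-2 + 3} - 6 i\right)^{2} = \left(\frac{9}{1} - 6 i\right)^{2} = \left(9 \cdot 1 - 6 i\right)^{2} = \left(9 - 6 i\right)^{2}$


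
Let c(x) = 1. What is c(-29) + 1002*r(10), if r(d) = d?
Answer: 10021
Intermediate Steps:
c(-29) + 1002*r(10) = 1 + 1002*10 = 1 + 10020 = 10021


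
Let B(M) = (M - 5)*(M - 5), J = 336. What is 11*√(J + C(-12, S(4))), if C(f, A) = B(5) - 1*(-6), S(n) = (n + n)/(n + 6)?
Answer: 33*√38 ≈ 203.43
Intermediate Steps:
S(n) = 2*n/(6 + n) (S(n) = (2*n)/(6 + n) = 2*n/(6 + n))
B(M) = (-5 + M)² (B(M) = (-5 + M)*(-5 + M) = (-5 + M)²)
C(f, A) = 6 (C(f, A) = (-5 + 5)² - 1*(-6) = 0² + 6 = 0 + 6 = 6)
11*√(J + C(-12, S(4))) = 11*√(336 + 6) = 11*√342 = 11*(3*√38) = 33*√38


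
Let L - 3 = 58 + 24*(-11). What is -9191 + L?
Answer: -9394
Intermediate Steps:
L = -203 (L = 3 + (58 + 24*(-11)) = 3 + (58 - 264) = 3 - 206 = -203)
-9191 + L = -9191 - 203 = -9394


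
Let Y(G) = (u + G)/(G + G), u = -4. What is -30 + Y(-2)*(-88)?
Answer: -162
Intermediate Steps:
Y(G) = (-4 + G)/(2*G) (Y(G) = (-4 + G)/(G + G) = (-4 + G)/((2*G)) = (-4 + G)*(1/(2*G)) = (-4 + G)/(2*G))
-30 + Y(-2)*(-88) = -30 + ((½)*(-4 - 2)/(-2))*(-88) = -30 + ((½)*(-½)*(-6))*(-88) = -30 + (3/2)*(-88) = -30 - 132 = -162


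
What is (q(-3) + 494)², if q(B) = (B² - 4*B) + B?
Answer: 262144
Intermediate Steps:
q(B) = B² - 3*B
(q(-3) + 494)² = (-3*(-3 - 3) + 494)² = (-3*(-6) + 494)² = (18 + 494)² = 512² = 262144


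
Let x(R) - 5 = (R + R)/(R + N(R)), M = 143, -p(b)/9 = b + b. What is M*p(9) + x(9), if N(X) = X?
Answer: -23160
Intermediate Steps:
p(b) = -18*b (p(b) = -9*(b + b) = -18*b)
x(R) = 6 (x(R) = 5 + (R + R)/(R + R) = 5 + (2*R)/((2*R)) = 5 + (2*R)*(1/(2*R)) = 5 + 1 = 6)
M*p(9) + x(9) = 143*(-18*9) + 6 = 143*(-162) + 6 = -23166 + 6 = -23160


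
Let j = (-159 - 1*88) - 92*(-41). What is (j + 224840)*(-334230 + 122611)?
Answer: -48326372935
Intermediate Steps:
j = 3525 (j = (-159 - 88) + 3772 = -247 + 3772 = 3525)
(j + 224840)*(-334230 + 122611) = (3525 + 224840)*(-334230 + 122611) = 228365*(-211619) = -48326372935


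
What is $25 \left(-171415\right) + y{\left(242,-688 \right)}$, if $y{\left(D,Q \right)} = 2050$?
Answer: $-4283325$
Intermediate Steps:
$25 \left(-171415\right) + y{\left(242,-688 \right)} = 25 \left(-171415\right) + 2050 = -4285375 + 2050 = -4283325$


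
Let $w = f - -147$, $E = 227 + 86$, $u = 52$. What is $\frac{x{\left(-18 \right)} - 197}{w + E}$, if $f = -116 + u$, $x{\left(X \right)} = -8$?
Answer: $- \frac{205}{396} \approx -0.51768$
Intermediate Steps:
$f = -64$ ($f = -116 + 52 = -64$)
$E = 313$
$w = 83$ ($w = -64 - -147 = -64 + 147 = 83$)
$\frac{x{\left(-18 \right)} - 197}{w + E} = \frac{-8 - 197}{83 + 313} = - \frac{205}{396}$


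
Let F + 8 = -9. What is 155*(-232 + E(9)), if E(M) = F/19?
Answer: -685875/19 ≈ -36099.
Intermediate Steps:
F = -17 (F = -8 - 9 = -17)
E(M) = -17/19
155*(-232 + E(9)) = 155*(-232 - 17/19) = 155*(-4425/19) = -685875/19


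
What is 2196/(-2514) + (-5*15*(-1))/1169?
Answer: -396429/489811 ≈ -0.80935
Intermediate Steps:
2196/(-2514) + (-5*15*(-1))/1169 = 2196*(-1/2514) - 75*(-1)*(1/1169) = -366/419 + 75*(1/1169) = -366/419 + 75/1169 = -396429/489811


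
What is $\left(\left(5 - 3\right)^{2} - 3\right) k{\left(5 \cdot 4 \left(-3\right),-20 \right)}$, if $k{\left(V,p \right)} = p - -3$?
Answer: $-17$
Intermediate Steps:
$k{\left(V,p \right)} = 3 + p$ ($k{\left(V,p \right)} = p + \left(-4 + 7\right) = p + 3 = 3 + p$)
$\left(\left(5 - 3\right)^{2} - 3\right) k{\left(5 \cdot 4 \left(-3\right),-20 \right)} = \left(\left(5 - 3\right)^{2} - 3\right) \left(3 - 20\right) = \left(2^{2} - 3\right) \left(-17\right) = \left(4 - 3\right) \left(-17\right) = 1 \left(-17\right) = -17$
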